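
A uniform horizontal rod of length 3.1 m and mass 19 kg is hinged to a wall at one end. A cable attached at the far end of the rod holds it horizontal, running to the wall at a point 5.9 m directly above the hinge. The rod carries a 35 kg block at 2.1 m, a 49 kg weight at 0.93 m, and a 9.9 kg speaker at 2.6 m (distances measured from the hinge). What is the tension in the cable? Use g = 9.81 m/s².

T ≈ 623 N

Taking torques about the hinge:
Beam weight: 19 × 9.81 = 186.4 N down at 1.55 m → arm 1.55 m, τ = 186.4 × 1.55 = 288.9 N·m clockwise.
Block: 35 × 9.81 = 343.4 N down at 2.1 m → arm 2.1 m, τ = 343.4 × 2.1 = 721.1 N·m clockwise.
Weight: 49 × 9.81 = 480.7 N down at 0.93 m → arm 0.93 m, τ = 480.7 × 0.93 = 447.1 N·m clockwise.
Speaker: 9.9 × 9.81 = 97.12 N down at 2.6 m → arm 2.6 m, τ = 97.12 × 2.6 = 252.5 N·m clockwise.
Total clockwise load moment = 1710 N·m.
The cable tension T acts at 3.1 m; only its component perpendicular to the rod, T sinθ, produces torque. sinθ = h/√(h²+d²) = 5.9/√(5.9²+3.1²) = 0.8852.
Balancing moments: T × 3.1 × 0.8852 = 1710, giving T = 1710 / 2.744 = 623 N.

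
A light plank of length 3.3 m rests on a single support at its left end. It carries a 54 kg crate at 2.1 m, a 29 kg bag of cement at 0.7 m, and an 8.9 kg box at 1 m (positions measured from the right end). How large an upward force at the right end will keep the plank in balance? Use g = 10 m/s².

F ≈ 487 N

Take moments about the left end.
Crate: 54 × 10 = 540 N down at 2.1 m → arm 1.2 m, τ = 540 × 1.2 = 648 N·m clockwise.
Bag of cement: 29 × 10 = 290 N down at 0.7 m → arm 2.6 m, τ = 290 × 2.6 = 754 N·m clockwise.
Box: 8.9 × 10 = 89 N down at 1 m → arm 2.3 m, τ = 89 × 2.3 = 204.7 N·m clockwise.
Net moment of the loads = 1607 N·m clockwise.
The upward force F acts at the right end, arm 3.3 m, giving F × 3.3 counterclockwise.
Balancing moments: F × 3.3 = 1607, giving F = 1607 / 3.3 = 487 N.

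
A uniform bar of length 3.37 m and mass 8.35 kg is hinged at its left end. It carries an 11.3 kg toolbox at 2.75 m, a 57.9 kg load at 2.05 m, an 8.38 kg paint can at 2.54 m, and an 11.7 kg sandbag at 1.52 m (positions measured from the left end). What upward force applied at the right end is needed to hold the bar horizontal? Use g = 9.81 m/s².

Sum moments about the left end (the unknown pivot reaction has zero arm there).
Beam weight: 8.35 × 9.81 = 81.91 N down at 1.685 m → arm 1.685 m, τ = 81.91 × 1.685 = 138 N·m clockwise.
Toolbox: 11.3 × 9.81 = 110.9 N down at 2.75 m → arm 2.75 m, τ = 110.9 × 2.75 = 305 N·m clockwise.
Load: 57.9 × 9.81 = 568 N down at 2.05 m → arm 2.05 m, τ = 568 × 2.05 = 1164 N·m clockwise.
Paint can: 8.38 × 9.81 = 82.21 N down at 2.54 m → arm 2.54 m, τ = 82.21 × 2.54 = 208.8 N·m clockwise.
Sandbag: 11.7 × 9.81 = 114.8 N down at 1.52 m → arm 1.52 m, τ = 114.8 × 1.52 = 174.5 N·m clockwise.
Net moment of the loads = 1990 N·m clockwise.
The upward force F acts at the right end, arm 3.37 m, giving F × 3.37 counterclockwise.
Balancing moments: F × 3.37 = 1990, giving F = 1990 / 3.37 = 591 N.

F ≈ 591 N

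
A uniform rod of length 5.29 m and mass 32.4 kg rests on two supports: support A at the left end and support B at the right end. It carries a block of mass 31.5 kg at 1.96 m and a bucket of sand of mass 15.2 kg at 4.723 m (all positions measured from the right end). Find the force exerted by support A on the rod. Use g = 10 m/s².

About support B:
Beam weight: 32.4 × 10 = 324 N down at 2.645 m → arm 2.645 m, τ = 324 × 2.645 = 857 N·m counterclockwise.
Block: 31.5 × 10 = 315 N down at 1.96 m → arm 1.96 m, τ = 315 × 1.96 = 617.4 N·m counterclockwise.
Bucket of sand: 15.2 × 10 = 152 N down at 4.723 m → arm 4.723 m, τ = 152 × 4.723 = 717.9 N·m counterclockwise.
Net load moment about support B = 2192 N·m counterclockwise.
Reaction R at support A is upward at 5.29 m, arm 5.29 m → moment R × 5.29 clockwise.
Στ = 0 ⇒ R × 5.29 = 2192 ⇒ R = 414 N.

R_A ≈ 414 N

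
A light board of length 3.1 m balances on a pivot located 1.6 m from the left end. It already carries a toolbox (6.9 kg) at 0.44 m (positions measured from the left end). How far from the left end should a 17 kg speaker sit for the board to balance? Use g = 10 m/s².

Taking torques about the pivot (at 1.6 m from the left end):
Toolbox: 6.9 × 10 = 69 N down at 0.44 m → arm 1.16 m, τ = 69 × 1.16 = 80.04 N·m counterclockwise.
Net moment of existing loads = 80.04 N·m counterclockwise.
The speaker weighs 17 × 10 = 170 N and must supply an equal clockwise moment, so its lever arm about the pivot is 80.04 / 170 = 0.471 m.
That puts it at 1.6 + 0.471 = 2.07 m from the left end.

x ≈ 2.07 m from the left end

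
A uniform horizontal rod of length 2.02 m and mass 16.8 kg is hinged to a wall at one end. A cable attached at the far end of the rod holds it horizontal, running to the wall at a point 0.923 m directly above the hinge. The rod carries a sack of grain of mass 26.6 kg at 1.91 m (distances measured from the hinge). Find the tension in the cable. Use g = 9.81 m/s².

T ≈ 792 N

About the hinge:
Beam weight: 16.8 × 9.81 = 164.8 N down at 1.01 m → arm 1.01 m, τ = 164.8 × 1.01 = 166.4 N·m clockwise.
Sack of grain: 26.6 × 9.81 = 260.9 N down at 1.91 m → arm 1.91 m, τ = 260.9 × 1.91 = 498.3 N·m clockwise.
Total clockwise load moment = 664.7 N·m.
The cable tension T acts at 2.02 m; only its component perpendicular to the rod, T sinθ, produces torque. sinθ = h/√(h²+d²) = 0.923/√(0.923²+2.02²) = 0.4156.
Balancing moments: T × 2.02 × 0.4156 = 664.7, giving T = 664.7 / 0.8395 = 792 N.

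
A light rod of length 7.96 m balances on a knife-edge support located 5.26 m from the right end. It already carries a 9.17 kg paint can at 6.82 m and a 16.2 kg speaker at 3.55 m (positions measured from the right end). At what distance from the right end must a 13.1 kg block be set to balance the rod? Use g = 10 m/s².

About the knife-edge support (at 5.26 m from the right end):
Paint can: 9.17 × 10 = 91.7 N down at 6.82 m → arm 1.56 m, τ = 91.7 × 1.56 = 143.1 N·m counterclockwise.
Speaker: 16.2 × 10 = 162 N down at 3.55 m → arm 1.71 m, τ = 162 × 1.71 = 277 N·m clockwise.
Net moment of existing loads = 133.9 N·m clockwise.
The block weighs 13.1 × 10 = 131 N and must supply an equal counterclockwise moment, so its lever arm about the knife-edge support is 133.9 / 131 = 1.02 m.
That puts it at 5.26 + 1.02 = 6.28 m from the right end.

x ≈ 6.28 m from the right end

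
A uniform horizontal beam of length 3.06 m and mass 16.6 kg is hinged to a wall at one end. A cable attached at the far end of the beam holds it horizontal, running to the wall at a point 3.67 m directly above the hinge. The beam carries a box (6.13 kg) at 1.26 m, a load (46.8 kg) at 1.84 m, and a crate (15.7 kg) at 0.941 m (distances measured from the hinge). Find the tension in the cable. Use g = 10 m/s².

T ≈ 570 N

Take moments about the hinge.
Beam weight: 16.6 × 10 = 166 N down at 1.53 m → arm 1.53 m, τ = 166 × 1.53 = 254 N·m clockwise.
Box: 6.13 × 10 = 61.3 N down at 1.26 m → arm 1.26 m, τ = 61.3 × 1.26 = 77.24 N·m clockwise.
Load: 46.8 × 10 = 468 N down at 1.84 m → arm 1.84 m, τ = 468 × 1.84 = 861.1 N·m clockwise.
Crate: 15.7 × 10 = 157 N down at 0.941 m → arm 0.941 m, τ = 157 × 0.941 = 147.7 N·m clockwise.
Total clockwise load moment = 1340 N·m.
The cable tension T acts at 3.06 m; only its component perpendicular to the beam, T sinθ, produces torque. sinθ = h/√(h²+d²) = 3.67/√(3.67²+3.06²) = 0.768.
Balancing moments: T × 3.06 × 0.768 = 1340, giving T = 1340 / 2.35 = 570 N.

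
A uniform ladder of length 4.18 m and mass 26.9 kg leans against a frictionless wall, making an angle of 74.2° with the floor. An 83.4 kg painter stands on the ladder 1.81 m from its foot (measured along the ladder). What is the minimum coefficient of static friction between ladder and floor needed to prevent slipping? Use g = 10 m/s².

μ_min ≈ 0.127

Taking torques about the foot of the ladder:
Ladder weight 26.9×10 = 269 N acts at 2.09 m along the ladder; its horizontal arm is 2.09·cos74.2° = 0.5691 m → τ = 153.1 N·m clockwise.
Painter: 83.4×10 = 834 N at 1.81 m → arm 0.4928 m → τ = 411 N·m clockwise.
Wall normal N acts horizontally at the top; its moment arm is the height L sinθ = 4.18·sin74.2° = 4.022 m, counterclockwise.
Balancing moments: N × 4.022 = 564.1, giving N = 140.3 N.
ΣFx = 0 ⇒ f = N_wall = 140.3 N. ΣFy = 0 ⇒ N_floor = 1103 N.
μ_min = f / N_floor = 140.3 / 1103 = 0.127.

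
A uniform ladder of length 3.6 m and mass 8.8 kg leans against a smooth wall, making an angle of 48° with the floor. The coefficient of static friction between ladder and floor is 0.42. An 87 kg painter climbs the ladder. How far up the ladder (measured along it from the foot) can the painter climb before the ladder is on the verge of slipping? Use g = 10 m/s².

d ≈ 1.67 m

Take moments about the foot of the ladder.
Ladder weight 8.8×10 = 88 N acts at 1.8 m along the ladder; its horizontal arm is 1.8·cos48° = 1.204 m → τ = 106 N·m clockwise.
Painter weight 87×10 = 870 N at distance d → arm d·cos48° → τ = 870·d·0.6691 clockwise.
Wall normal N at the top has arm L sinθ = 2.675 m counterclockwise, so Στ = 0 gives N·2.675 = 106 + 582.1·d.
ΣFy = 0 ⇒ N_floor = 958 N, so the maximum friction is μ_s·N_floor = 0.42×958 = 402.4 N. ΣFx = 0 ⇒ N_wall = f, so at the slipping point N = 402.4 N.
Substituting: 402.4×2.675 = 106 + 582.1·d ⇒ d = (1076 − 106) / 582.1 = 1.67 m.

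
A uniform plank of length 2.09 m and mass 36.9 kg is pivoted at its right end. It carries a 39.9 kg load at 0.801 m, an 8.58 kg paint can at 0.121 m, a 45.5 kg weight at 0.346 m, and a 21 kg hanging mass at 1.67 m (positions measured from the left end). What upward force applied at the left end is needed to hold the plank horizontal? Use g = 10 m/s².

F ≈ 933 N

Choose the right end as the axis so the unknown pivot reaction has zero arm there.
Beam weight: 36.9 × 10 = 369 N down at 1.045 m → arm 1.045 m, τ = 369 × 1.045 = 385.6 N·m counterclockwise.
Load: 39.9 × 10 = 399 N down at 0.801 m → arm 1.289 m, τ = 399 × 1.289 = 514.3 N·m counterclockwise.
Paint can: 8.58 × 10 = 85.8 N down at 0.121 m → arm 1.969 m, τ = 85.8 × 1.969 = 168.9 N·m counterclockwise.
Weight: 45.5 × 10 = 455 N down at 0.346 m → arm 1.744 m, τ = 455 × 1.744 = 793.5 N·m counterclockwise.
Hanging mass: 21 × 10 = 210 N down at 1.67 m → arm 0.42 m, τ = 210 × 0.42 = 88.2 N·m counterclockwise.
Net moment of the loads = 1950 N·m counterclockwise.
The upward force F acts at the left end, arm 2.09 m, giving F × 2.09 clockwise.
For rotational equilibrium, F × 2.09 = 1950, so F = 1950 / 2.09 = 933 N.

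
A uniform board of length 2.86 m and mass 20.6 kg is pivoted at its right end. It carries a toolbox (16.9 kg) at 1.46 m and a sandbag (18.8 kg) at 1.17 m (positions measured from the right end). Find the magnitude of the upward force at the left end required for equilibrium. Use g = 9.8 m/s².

Taking torques about the right end:
Beam weight: 20.6 × 9.8 = 201.9 N down at 1.43 m → arm 1.43 m, τ = 201.9 × 1.43 = 288.7 N·m counterclockwise.
Toolbox: 16.9 × 9.8 = 165.6 N down at 1.46 m → arm 1.46 m, τ = 165.6 × 1.46 = 241.8 N·m counterclockwise.
Sandbag: 18.8 × 9.8 = 184.2 N down at 1.17 m → arm 1.17 m, τ = 184.2 × 1.17 = 215.5 N·m counterclockwise.
Net moment of the loads = 746 N·m counterclockwise.
The upward force F acts at the left end, arm 2.86 m, giving F × 2.86 clockwise.
Στ = 0 ⇒ F × 2.86 = 746 ⇒ F = 746 / 2.86 = 261 N.

F ≈ 261 N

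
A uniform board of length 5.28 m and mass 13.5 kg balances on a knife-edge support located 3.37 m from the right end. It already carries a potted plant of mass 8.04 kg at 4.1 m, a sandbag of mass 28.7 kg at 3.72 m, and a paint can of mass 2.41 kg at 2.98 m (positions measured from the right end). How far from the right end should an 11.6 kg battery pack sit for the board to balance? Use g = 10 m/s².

Take moments about the knife-edge support (at 3.37 m from the right end).
Beam weight: 13.5 × 10 = 135 N down at 2.64 m → arm 0.73 m, τ = 135 × 0.73 = 98.55 N·m clockwise.
Potted plant: 8.04 × 10 = 80.4 N down at 4.1 m → arm 0.73 m, τ = 80.4 × 0.73 = 58.69 N·m counterclockwise.
Sandbag: 28.7 × 10 = 287 N down at 3.72 m → arm 0.35 m, τ = 287 × 0.35 = 100.4 N·m counterclockwise.
Paint can: 2.41 × 10 = 24.1 N down at 2.98 m → arm 0.39 m, τ = 24.1 × 0.39 = 9.399 N·m clockwise.
Net moment of existing loads = 51.14 N·m counterclockwise.
The battery pack weighs 11.6 × 10 = 116 N and must supply an equal clockwise moment, so its lever arm about the knife-edge support is 51.14 / 116 = 0.441 m.
That puts it at 3.37 − 0.441 = 2.93 m from the right end.

x ≈ 2.93 m from the right end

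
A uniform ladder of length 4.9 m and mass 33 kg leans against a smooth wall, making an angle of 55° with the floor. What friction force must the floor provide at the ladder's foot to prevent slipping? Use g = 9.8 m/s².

f ≈ 113 N

Taking torques about the foot of the ladder:
Ladder weight 33×9.8 = 323.4 N acts at 2.45 m along the ladder; its horizontal arm is 2.45·cos55° = 1.405 m → τ = 454.4 N·m clockwise.
Wall normal N acts horizontally at the top; its moment arm is the height L sinθ = 4.9·sin55° = 4.014 m, counterclockwise.
For rotational equilibrium, N × 4.014 = 454.4, so N = 113 N.
ΣFx = 0: friction at the foot balances the wall's push, so f = N_wall = 113 N.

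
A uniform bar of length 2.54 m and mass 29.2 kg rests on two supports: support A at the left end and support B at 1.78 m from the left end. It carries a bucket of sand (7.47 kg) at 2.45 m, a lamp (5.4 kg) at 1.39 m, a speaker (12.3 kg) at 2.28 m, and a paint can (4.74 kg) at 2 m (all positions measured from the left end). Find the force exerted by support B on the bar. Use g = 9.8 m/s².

R_B ≈ 553 N

About support A:
Beam weight: 29.2 × 9.8 = 286.2 N down at 1.27 m → arm 1.27 m, τ = 286.2 × 1.27 = 363.5 N·m clockwise.
Bucket of sand: 7.47 × 9.8 = 73.21 N down at 2.45 m → arm 2.45 m, τ = 73.21 × 2.45 = 179.4 N·m clockwise.
Lamp: 5.4 × 9.8 = 52.92 N down at 1.39 m → arm 1.39 m, τ = 52.92 × 1.39 = 73.56 N·m clockwise.
Speaker: 12.3 × 9.8 = 120.5 N down at 2.28 m → arm 2.28 m, τ = 120.5 × 2.28 = 274.7 N·m clockwise.
Paint can: 4.74 × 9.8 = 46.45 N down at 2 m → arm 2 m, τ = 46.45 × 2 = 92.9 N·m clockwise.
Net load moment about support A = 984.1 N·m clockwise.
Reaction R at support B is upward at 1.78 m, arm 1.78 m → moment R × 1.78 counterclockwise.
Στ = 0 ⇒ R × 1.78 = 984.1 ⇒ R = 553 N.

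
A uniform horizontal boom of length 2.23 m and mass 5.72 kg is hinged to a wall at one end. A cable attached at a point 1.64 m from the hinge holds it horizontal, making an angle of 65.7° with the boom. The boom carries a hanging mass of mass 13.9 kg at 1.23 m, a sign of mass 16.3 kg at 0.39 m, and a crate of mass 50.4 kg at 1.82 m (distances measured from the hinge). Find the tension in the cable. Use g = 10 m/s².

T ≈ 813 N

Take moments about the hinge.
Beam weight: 5.72 × 10 = 57.2 N down at 1.115 m → arm 1.115 m, τ = 57.2 × 1.115 = 63.78 N·m clockwise.
Hanging mass: 13.9 × 10 = 139 N down at 1.23 m → arm 1.23 m, τ = 139 × 1.23 = 171 N·m clockwise.
Sign: 16.3 × 10 = 163 N down at 0.39 m → arm 0.39 m, τ = 163 × 0.39 = 63.57 N·m clockwise.
Crate: 50.4 × 10 = 504 N down at 1.82 m → arm 1.82 m, τ = 504 × 1.82 = 917.3 N·m clockwise.
Total clockwise load moment = 1216 N·m.
The cable tension T acts at 1.64 m; only its component perpendicular to the boom, T sinθ, produces torque. sin 65.7° = 0.9114.
For rotational equilibrium, T × 1.64 × 0.9114 = 1216, so T = 1216 / 1.495 = 813 N.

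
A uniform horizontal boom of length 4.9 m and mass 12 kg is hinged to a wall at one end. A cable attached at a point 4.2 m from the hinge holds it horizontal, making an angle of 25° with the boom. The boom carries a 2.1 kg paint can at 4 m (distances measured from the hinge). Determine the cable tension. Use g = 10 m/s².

T ≈ 213 N

About the hinge:
Beam weight: 12 × 10 = 120 N down at 2.45 m → arm 2.45 m, τ = 120 × 2.45 = 294 N·m clockwise.
Paint can: 2.1 × 10 = 21 N down at 4 m → arm 4 m, τ = 21 × 4 = 84 N·m clockwise.
Total clockwise load moment = 378 N·m.
The cable tension T acts at 4.2 m; only its component perpendicular to the boom, T sinθ, produces torque. sin 25° = 0.4226.
Balancing moments: T × 4.2 × 0.4226 = 378, giving T = 378 / 1.775 = 213 N.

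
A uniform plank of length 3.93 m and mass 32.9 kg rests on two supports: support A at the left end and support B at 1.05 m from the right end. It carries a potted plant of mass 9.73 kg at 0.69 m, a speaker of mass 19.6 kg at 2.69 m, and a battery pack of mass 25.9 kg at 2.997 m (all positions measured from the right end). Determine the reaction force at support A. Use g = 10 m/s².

R_A ≈ 379 N

Taking torques about support B:
Beam weight: 32.9 × 10 = 329 N down at 1.965 m → arm 0.915 m, τ = 329 × 0.915 = 301 N·m counterclockwise.
Potted plant: 9.73 × 10 = 97.3 N down at 0.69 m → arm 0.36 m, τ = 97.3 × 0.36 = 35.03 N·m clockwise.
Speaker: 19.6 × 10 = 196 N down at 2.69 m → arm 1.64 m, τ = 196 × 1.64 = 321.4 N·m counterclockwise.
Battery pack: 25.9 × 10 = 259 N down at 2.997 m → arm 1.947 m, τ = 259 × 1.947 = 504.3 N·m counterclockwise.
Net load moment about support B = 1092 N·m counterclockwise.
Reaction R at support A is upward at 3.93 m, arm 2.88 m → moment R × 2.88 clockwise.
Balancing moments: R × 2.88 = 1092, giving R = 379 N.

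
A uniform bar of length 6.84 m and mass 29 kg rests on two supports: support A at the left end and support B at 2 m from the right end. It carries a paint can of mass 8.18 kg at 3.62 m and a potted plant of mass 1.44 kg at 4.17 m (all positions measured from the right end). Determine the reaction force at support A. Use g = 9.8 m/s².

R_A ≈ 117 N

Sum moments about support B (its reaction then has zero moment arm).
Beam weight: 29 × 9.8 = 284.2 N down at 3.42 m → arm 1.42 m, τ = 284.2 × 1.42 = 403.6 N·m counterclockwise.
Paint can: 8.18 × 9.8 = 80.16 N down at 3.62 m → arm 1.62 m, τ = 80.16 × 1.62 = 129.9 N·m counterclockwise.
Potted plant: 1.44 × 9.8 = 14.11 N down at 4.17 m → arm 2.17 m, τ = 14.11 × 2.17 = 30.62 N·m counterclockwise.
Net load moment about support B = 564.1 N·m counterclockwise.
Reaction R at support A is upward at 6.84 m, arm 4.84 m → moment R × 4.84 clockwise.
For rotational equilibrium, R × 4.84 = 564.1, so R = 117 N.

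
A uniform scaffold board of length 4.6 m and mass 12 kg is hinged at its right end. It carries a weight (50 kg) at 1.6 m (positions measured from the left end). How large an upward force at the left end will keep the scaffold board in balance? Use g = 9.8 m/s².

Sum moments about the right end (the unknown pivot reaction has zero arm there).
Beam weight: 12 × 9.8 = 117.6 N down at 2.3 m → arm 2.3 m, τ = 117.6 × 2.3 = 270.5 N·m counterclockwise.
Weight: 50 × 9.8 = 490 N down at 1.6 m → arm 3 m, τ = 490 × 3 = 1470 N·m counterclockwise.
Net moment of the loads = 1740 N·m counterclockwise.
The upward force F acts at the left end, arm 4.6 m, giving F × 4.6 clockwise.
Στ = 0 ⇒ F × 4.6 = 1740 ⇒ F = 1740 / 4.6 = 378 N.

F ≈ 378 N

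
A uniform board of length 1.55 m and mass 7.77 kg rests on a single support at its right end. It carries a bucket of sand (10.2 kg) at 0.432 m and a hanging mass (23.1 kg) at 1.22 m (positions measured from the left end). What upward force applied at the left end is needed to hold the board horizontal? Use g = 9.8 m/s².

F ≈ 158 N

Taking torques about the right end:
Beam weight: 7.77 × 9.8 = 76.15 N down at 0.775 m → arm 0.775 m, τ = 76.15 × 0.775 = 59.02 N·m counterclockwise.
Bucket of sand: 10.2 × 9.8 = 99.96 N down at 0.432 m → arm 1.118 m, τ = 99.96 × 1.118 = 111.8 N·m counterclockwise.
Hanging mass: 23.1 × 9.8 = 226.4 N down at 1.22 m → arm 0.33 m, τ = 226.4 × 0.33 = 74.71 N·m counterclockwise.
Net moment of the loads = 245.5 N·m counterclockwise.
The upward force F acts at the left end, arm 1.55 m, giving F × 1.55 clockwise.
Στ = 0 ⇒ F × 1.55 = 245.5 ⇒ F = 245.5 / 1.55 = 158 N.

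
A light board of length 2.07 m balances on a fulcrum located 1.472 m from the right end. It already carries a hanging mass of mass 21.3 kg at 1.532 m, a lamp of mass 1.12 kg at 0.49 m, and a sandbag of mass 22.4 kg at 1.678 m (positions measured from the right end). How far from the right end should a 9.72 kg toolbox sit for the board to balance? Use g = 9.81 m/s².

x ≈ 0.979 m from the right end

Sum moments about the fulcrum (at 1.472 m from the right end) (the support reaction has zero arm there).
Hanging mass: 21.3 × 9.81 = 209 N down at 1.532 m → arm 0.06 m, τ = 209 × 0.06 = 12.54 N·m counterclockwise.
Lamp: 1.12 × 9.81 = 10.99 N down at 0.49 m → arm 0.982 m, τ = 10.99 × 0.982 = 10.79 N·m clockwise.
Sandbag: 22.4 × 9.81 = 219.7 N down at 1.678 m → arm 0.206 m, τ = 219.7 × 0.206 = 45.26 N·m counterclockwise.
Net moment of existing loads = 47.01 N·m counterclockwise.
The toolbox weighs 9.72 × 9.81 = 95.35 N and must supply an equal clockwise moment, so its lever arm about the fulcrum is 47.01 / 95.35 = 0.493 m.
That puts it at 1.472 − 0.493 = 0.979 m from the right end.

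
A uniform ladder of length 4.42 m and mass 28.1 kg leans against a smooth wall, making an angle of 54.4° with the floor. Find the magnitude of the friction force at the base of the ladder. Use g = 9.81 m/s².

Sum moments about the foot of the ladder (the floor normal and friction both act there and drop out).
Ladder weight 28.1×9.81 = 275.7 N acts at 2.21 m along the ladder; its horizontal arm is 2.21·cos54.4° = 1.286 m → τ = 354.6 N·m clockwise.
Wall normal N acts horizontally at the top; its moment arm is the height L sinθ = 4.42·sin54.4° = 3.594 m, counterclockwise.
Balancing moments: N × 3.594 = 354.6, giving N = 98.7 N.
ΣFx = 0: friction at the foot balances the wall's push, so f = N_wall = 98.7 N.

f ≈ 98.7 N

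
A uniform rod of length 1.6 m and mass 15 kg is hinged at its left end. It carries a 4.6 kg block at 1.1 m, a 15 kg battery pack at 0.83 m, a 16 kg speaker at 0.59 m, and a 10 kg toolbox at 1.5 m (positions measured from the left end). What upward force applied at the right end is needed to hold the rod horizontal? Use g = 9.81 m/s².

Taking torques about the left end:
Beam weight: 15 × 9.81 = 147.2 N down at 0.8 m → arm 0.8 m, τ = 147.2 × 0.8 = 117.8 N·m clockwise.
Block: 4.6 × 9.81 = 45.13 N down at 1.1 m → arm 1.1 m, τ = 45.13 × 1.1 = 49.64 N·m clockwise.
Battery pack: 15 × 9.81 = 147.2 N down at 0.83 m → arm 0.83 m, τ = 147.2 × 0.83 = 122.2 N·m clockwise.
Speaker: 16 × 9.81 = 157 N down at 0.59 m → arm 0.59 m, τ = 157 × 0.59 = 92.63 N·m clockwise.
Toolbox: 10 × 9.81 = 98.1 N down at 1.5 m → arm 1.5 m, τ = 98.1 × 1.5 = 147.1 N·m clockwise.
Net moment of the loads = 529.4 N·m clockwise.
The upward force F acts at the right end, arm 1.6 m, giving F × 1.6 counterclockwise.
Setting net torque to zero: F × 1.6 = 529.4 → F = 529.4 / 1.6 = 331 N.

F ≈ 331 N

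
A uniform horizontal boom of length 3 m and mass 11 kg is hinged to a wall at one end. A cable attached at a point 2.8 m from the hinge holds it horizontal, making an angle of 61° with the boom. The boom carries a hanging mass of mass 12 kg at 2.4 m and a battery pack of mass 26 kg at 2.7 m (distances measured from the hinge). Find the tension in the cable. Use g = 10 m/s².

T ≈ 472 N

Taking torques about the hinge:
Beam weight: 11 × 10 = 110 N down at 1.5 m → arm 1.5 m, τ = 110 × 1.5 = 165 N·m clockwise.
Hanging mass: 12 × 10 = 120 N down at 2.4 m → arm 2.4 m, τ = 120 × 2.4 = 288 N·m clockwise.
Battery pack: 26 × 10 = 260 N down at 2.7 m → arm 2.7 m, τ = 260 × 2.7 = 702 N·m clockwise.
Total clockwise load moment = 1155 N·m.
The cable tension T acts at 2.8 m; only its component perpendicular to the boom, T sinθ, produces torque. sin 61° = 0.8746.
For rotational equilibrium, T × 2.8 × 0.8746 = 1155, so T = 1155 / 2.449 = 472 N.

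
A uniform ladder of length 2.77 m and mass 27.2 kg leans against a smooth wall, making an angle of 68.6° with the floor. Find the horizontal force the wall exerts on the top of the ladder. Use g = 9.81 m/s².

Choose the foot of the ladder as the axis so the floor normal and friction both act there and drop out.
Ladder weight 27.2×9.81 = 266.8 N acts at 1.385 m along the ladder; its horizontal arm is 1.385·cos68.6° = 0.5054 m → τ = 134.8 N·m clockwise.
Wall normal N acts horizontally at the top; its moment arm is the height L sinθ = 2.77·sin68.6° = 2.579 m, counterclockwise.
Στ = 0 ⇒ N × 2.579 = 134.8 ⇒ N = 52.3 N.

N_wall ≈ 52.3 N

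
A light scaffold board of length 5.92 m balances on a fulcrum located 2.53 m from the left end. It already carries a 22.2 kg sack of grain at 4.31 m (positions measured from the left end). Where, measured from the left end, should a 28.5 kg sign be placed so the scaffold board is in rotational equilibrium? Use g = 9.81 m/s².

x ≈ 1.14 m from the left end

Take moments about the fulcrum (at 2.53 m from the left end).
Sack of grain: 22.2 × 9.81 = 217.8 N down at 4.31 m → arm 1.78 m, τ = 217.8 × 1.78 = 387.7 N·m clockwise.
Net moment of existing loads = 387.7 N·m clockwise.
The sign weighs 28.5 × 9.81 = 279.6 N and must supply an equal counterclockwise moment, so its lever arm about the fulcrum is 387.7 / 279.6 = 1.39 m.
That puts it at 2.53 − 1.39 = 1.14 m from the left end.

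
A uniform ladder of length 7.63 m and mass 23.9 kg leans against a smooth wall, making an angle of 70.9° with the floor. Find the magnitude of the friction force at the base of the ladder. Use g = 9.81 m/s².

About the foot of the ladder:
Ladder weight 23.9×9.81 = 234.5 N acts at 3.815 m along the ladder; its horizontal arm is 3.815·cos70.9° = 1.248 m → τ = 292.7 N·m clockwise.
Wall normal N acts horizontally at the top; its moment arm is the height L sinθ = 7.63·sin70.9° = 7.21 m, counterclockwise.
For rotational equilibrium, N × 7.21 = 292.7, so N = 40.6 N.
ΣFx = 0: friction at the foot balances the wall's push, so f = N_wall = 40.6 N.

f ≈ 40.6 N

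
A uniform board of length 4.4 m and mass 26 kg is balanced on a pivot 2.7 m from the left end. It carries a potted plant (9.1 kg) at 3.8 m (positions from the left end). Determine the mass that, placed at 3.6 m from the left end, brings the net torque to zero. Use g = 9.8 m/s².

m ≈ 3.32 kg

About the pivot (at 2.7 m from the left end):
Beam weight: 26 × 9.8 = 254.8 N down at 2.2 m → arm 0.5 m, τ = 254.8 × 0.5 = 127.4 N·m counterclockwise.
Potted plant: 9.1 × 9.8 = 89.18 N down at 3.8 m → arm 1.1 m, τ = 89.18 × 1.1 = 98.1 N·m clockwise.
Net moment of known loads = 29.3 N·m counterclockwise.
An unknown mass m at 3.6 m has arm 0.9 m; its moment is m·g·0.9 clockwise.
Setting net torque to zero: m × 9.8 × 0.9 = 29.3 → m = 29.3 / (9.8 × 0.9) = 3.32 kg.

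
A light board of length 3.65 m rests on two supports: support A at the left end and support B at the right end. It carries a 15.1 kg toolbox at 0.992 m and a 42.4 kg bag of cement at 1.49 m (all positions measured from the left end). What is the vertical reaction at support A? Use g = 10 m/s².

R_A ≈ 361 N

Take moments about support B.
Toolbox: 15.1 × 10 = 151 N down at 0.992 m → arm 2.658 m, τ = 151 × 2.658 = 401.4 N·m counterclockwise.
Bag of cement: 42.4 × 10 = 424 N down at 1.49 m → arm 2.16 m, τ = 424 × 2.16 = 915.8 N·m counterclockwise.
Net load moment about support B = 1317 N·m counterclockwise.
Reaction R at support A is upward at 0 m, arm 3.65 m → moment R × 3.65 clockwise.
Balancing moments: R × 3.65 = 1317, giving R = 361 N.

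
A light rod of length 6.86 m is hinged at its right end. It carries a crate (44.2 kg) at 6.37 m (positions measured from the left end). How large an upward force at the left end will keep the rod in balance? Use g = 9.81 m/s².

Sum moments about the right end (the unknown pivot reaction has zero arm there).
Crate: 44.2 × 9.81 = 433.6 N down at 6.37 m → arm 0.49 m, τ = 433.6 × 0.49 = 212.5 N·m counterclockwise.
Net moment of the loads = 212.5 N·m counterclockwise.
The upward force F acts at the left end, arm 6.86 m, giving F × 6.86 clockwise.
Setting net torque to zero: F × 6.86 = 212.5 → F = 212.5 / 6.86 = 31 N.

F ≈ 31 N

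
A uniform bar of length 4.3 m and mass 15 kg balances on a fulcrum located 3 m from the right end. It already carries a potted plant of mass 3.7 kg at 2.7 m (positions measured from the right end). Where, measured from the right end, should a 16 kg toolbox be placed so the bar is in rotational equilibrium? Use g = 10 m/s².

Take moments about the fulcrum (at 3 m from the right end).
Beam weight: 15 × 10 = 150 N down at 2.15 m → arm 0.85 m, τ = 150 × 0.85 = 127.5 N·m clockwise.
Potted plant: 3.7 × 10 = 37 N down at 2.7 m → arm 0.3 m, τ = 37 × 0.3 = 11.1 N·m clockwise.
Net moment of existing loads = 138.6 N·m clockwise.
The toolbox weighs 16 × 10 = 160 N and must supply an equal counterclockwise moment, so its lever arm about the fulcrum is 138.6 / 160 = 0.866 m.
That puts it at 3 + 0.866 = 3.87 m from the right end.

x ≈ 3.87 m from the right end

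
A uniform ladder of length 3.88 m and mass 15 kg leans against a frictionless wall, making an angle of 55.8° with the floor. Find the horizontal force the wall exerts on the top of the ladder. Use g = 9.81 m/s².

N_wall ≈ 50 N

Choose the foot of the ladder as the axis so the floor normal and friction both act there and drop out.
Ladder weight 15×9.81 = 147.2 N acts at 1.94 m along the ladder; its horizontal arm is 1.94·cos55.8° = 1.09 m → τ = 160.4 N·m clockwise.
Wall normal N acts horizontally at the top; its moment arm is the height L sinθ = 3.88·sin55.8° = 3.209 m, counterclockwise.
For rotational equilibrium, N × 3.209 = 160.4, so N = 50 N.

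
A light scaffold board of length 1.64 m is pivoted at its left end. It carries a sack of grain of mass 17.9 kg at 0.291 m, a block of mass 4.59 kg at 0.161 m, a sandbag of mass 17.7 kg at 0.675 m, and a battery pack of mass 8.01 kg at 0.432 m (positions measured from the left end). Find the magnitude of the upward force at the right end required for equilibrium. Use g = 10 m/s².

Sum moments about the left end (the unknown pivot reaction has zero arm there).
Sack of grain: 17.9 × 10 = 179 N down at 0.291 m → arm 0.291 m, τ = 179 × 0.291 = 52.09 N·m clockwise.
Block: 4.59 × 10 = 45.9 N down at 0.161 m → arm 0.161 m, τ = 45.9 × 0.161 = 7.39 N·m clockwise.
Sandbag: 17.7 × 10 = 177 N down at 0.675 m → arm 0.675 m, τ = 177 × 0.675 = 119.5 N·m clockwise.
Battery pack: 8.01 × 10 = 80.1 N down at 0.432 m → arm 0.432 m, τ = 80.1 × 0.432 = 34.6 N·m clockwise.
Net moment of the loads = 213.6 N·m clockwise.
The upward force F acts at the right end, arm 1.64 m, giving F × 1.64 counterclockwise.
Στ = 0 ⇒ F × 1.64 = 213.6 ⇒ F = 213.6 / 1.64 = 130 N.

F ≈ 130 N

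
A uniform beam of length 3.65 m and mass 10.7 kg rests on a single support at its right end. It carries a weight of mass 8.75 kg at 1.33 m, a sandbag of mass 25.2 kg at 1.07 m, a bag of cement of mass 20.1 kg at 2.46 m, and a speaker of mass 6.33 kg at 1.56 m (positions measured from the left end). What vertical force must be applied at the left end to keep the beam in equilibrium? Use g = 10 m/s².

F ≈ 389 N

Taking torques about the right end:
Beam weight: 10.7 × 10 = 107 N down at 1.825 m → arm 1.825 m, τ = 107 × 1.825 = 195.3 N·m counterclockwise.
Weight: 8.75 × 10 = 87.5 N down at 1.33 m → arm 2.32 m, τ = 87.5 × 2.32 = 203 N·m counterclockwise.
Sandbag: 25.2 × 10 = 252 N down at 1.07 m → arm 2.58 m, τ = 252 × 2.58 = 650.2 N·m counterclockwise.
Bag of cement: 20.1 × 10 = 201 N down at 2.46 m → arm 1.19 m, τ = 201 × 1.19 = 239.2 N·m counterclockwise.
Speaker: 6.33 × 10 = 63.3 N down at 1.56 m → arm 2.09 m, τ = 63.3 × 2.09 = 132.3 N·m counterclockwise.
Net moment of the loads = 1420 N·m counterclockwise.
The upward force F acts at the left end, arm 3.65 m, giving F × 3.65 clockwise.
Setting net torque to zero: F × 3.65 = 1420 → F = 1420 / 3.65 = 389 N.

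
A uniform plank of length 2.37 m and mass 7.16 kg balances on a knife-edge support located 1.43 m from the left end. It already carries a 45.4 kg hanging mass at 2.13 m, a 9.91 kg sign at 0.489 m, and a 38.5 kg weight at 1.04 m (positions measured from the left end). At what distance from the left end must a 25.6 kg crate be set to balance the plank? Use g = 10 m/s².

x ≈ 1.21 m from the left end

Take moments about the knife-edge support (at 1.43 m from the left end).
Beam weight: 7.16 × 10 = 71.6 N down at 1.185 m → arm 0.245 m, τ = 71.6 × 0.245 = 17.54 N·m counterclockwise.
Hanging mass: 45.4 × 10 = 454 N down at 2.13 m → arm 0.7 m, τ = 454 × 0.7 = 317.8 N·m clockwise.
Sign: 9.91 × 10 = 99.1 N down at 0.489 m → arm 0.941 m, τ = 99.1 × 0.941 = 93.25 N·m counterclockwise.
Weight: 38.5 × 10 = 385 N down at 1.04 m → arm 0.39 m, τ = 385 × 0.39 = 150.2 N·m counterclockwise.
Net moment of existing loads = 56.81 N·m clockwise.
The crate weighs 25.6 × 10 = 256 N and must supply an equal counterclockwise moment, so its lever arm about the knife-edge support is 56.81 / 256 = 0.222 m.
That puts it at 1.43 − 0.222 = 1.21 m from the left end.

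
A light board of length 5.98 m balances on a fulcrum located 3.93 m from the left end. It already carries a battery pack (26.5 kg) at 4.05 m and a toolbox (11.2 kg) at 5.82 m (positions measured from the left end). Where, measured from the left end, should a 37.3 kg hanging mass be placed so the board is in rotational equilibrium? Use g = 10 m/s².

x ≈ 3.28 m from the left end

Sum moments about the fulcrum (at 3.93 m from the left end) (the support reaction has zero arm there).
Battery pack: 26.5 × 10 = 265 N down at 4.05 m → arm 0.12 m, τ = 265 × 0.12 = 31.8 N·m clockwise.
Toolbox: 11.2 × 10 = 112 N down at 5.82 m → arm 1.89 m, τ = 112 × 1.89 = 211.7 N·m clockwise.
Net moment of existing loads = 243.5 N·m clockwise.
The hanging mass weighs 37.3 × 10 = 373 N and must supply an equal counterclockwise moment, so its lever arm about the fulcrum is 243.5 / 373 = 0.653 m.
That puts it at 3.93 − 0.653 = 3.28 m from the left end.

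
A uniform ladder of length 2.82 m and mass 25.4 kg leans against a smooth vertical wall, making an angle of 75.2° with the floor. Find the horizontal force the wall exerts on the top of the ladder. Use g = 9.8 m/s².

N_wall ≈ 32.9 N

Choose the foot of the ladder as the axis so the floor normal and friction both act there and drop out.
Ladder weight 25.4×9.8 = 248.9 N acts at 1.41 m along the ladder; its horizontal arm is 1.41·cos75.2° = 0.3602 m → τ = 89.65 N·m clockwise.
Wall normal N acts horizontally at the top; its moment arm is the height L sinθ = 2.82·sin75.2° = 2.726 m, counterclockwise.
Balancing moments: N × 2.726 = 89.65, giving N = 32.9 N.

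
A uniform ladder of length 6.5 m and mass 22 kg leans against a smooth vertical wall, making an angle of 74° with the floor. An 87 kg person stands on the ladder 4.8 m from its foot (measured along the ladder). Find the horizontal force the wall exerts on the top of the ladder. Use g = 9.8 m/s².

N_wall ≈ 211 N

About the foot of the ladder:
Ladder weight 22×9.8 = 215.6 N acts at 3.25 m along the ladder; its horizontal arm is 3.25·cos74° = 0.8958 m → τ = 193.1 N·m clockwise.
Person: 87×9.8 = 852.6 N at 4.8 m → arm 1.323 m → τ = 1128 N·m clockwise.
Wall normal N acts horizontally at the top; its moment arm is the height L sinθ = 6.5·sin74° = 6.248 m, counterclockwise.
Στ = 0 ⇒ N × 6.248 = 1321 ⇒ N = 211 N.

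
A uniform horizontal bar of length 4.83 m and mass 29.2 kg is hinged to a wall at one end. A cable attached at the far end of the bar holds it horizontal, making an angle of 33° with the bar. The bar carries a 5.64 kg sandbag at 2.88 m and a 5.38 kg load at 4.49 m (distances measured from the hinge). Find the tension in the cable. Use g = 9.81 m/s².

Taking torques about the hinge:
Beam weight: 29.2 × 9.81 = 286.5 N down at 2.415 m → arm 2.415 m, τ = 286.5 × 2.415 = 691.9 N·m clockwise.
Sandbag: 5.64 × 9.81 = 55.33 N down at 2.88 m → arm 2.88 m, τ = 55.33 × 2.88 = 159.4 N·m clockwise.
Load: 5.38 × 9.81 = 52.78 N down at 4.49 m → arm 4.49 m, τ = 52.78 × 4.49 = 237 N·m clockwise.
Total clockwise load moment = 1088 N·m.
The cable tension T acts at 4.83 m; only its component perpendicular to the bar, T sinθ, produces torque. sin 33° = 0.5446.
For rotational equilibrium, T × 4.83 × 0.5446 = 1088, so T = 1088 / 2.63 = 414 N.

T ≈ 414 N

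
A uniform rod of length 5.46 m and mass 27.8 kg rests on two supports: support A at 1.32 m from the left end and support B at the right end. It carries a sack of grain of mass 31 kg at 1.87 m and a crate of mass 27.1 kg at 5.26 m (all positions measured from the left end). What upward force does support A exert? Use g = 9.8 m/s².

Choose support B as the axis so its reaction then has zero moment arm.
Beam weight: 27.8 × 9.8 = 272.4 N down at 2.73 m → arm 2.73 m, τ = 272.4 × 2.73 = 743.7 N·m counterclockwise.
Sack of grain: 31 × 9.8 = 303.8 N down at 1.87 m → arm 3.59 m, τ = 303.8 × 3.59 = 1091 N·m counterclockwise.
Crate: 27.1 × 9.8 = 265.6 N down at 5.26 m → arm 0.2 m, τ = 265.6 × 0.2 = 53.12 N·m counterclockwise.
Net load moment about support B = 1888 N·m counterclockwise.
Reaction R at support A is upward at 1.32 m, arm 4.14 m → moment R × 4.14 clockwise.
Balancing moments: R × 4.14 = 1888, giving R = 456 N.

R_A ≈ 456 N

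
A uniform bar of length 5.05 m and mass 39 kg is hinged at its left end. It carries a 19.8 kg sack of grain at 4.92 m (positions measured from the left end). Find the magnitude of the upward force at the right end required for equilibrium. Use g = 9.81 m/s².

About the left end:
Beam weight: 39 × 9.81 = 382.6 N down at 2.525 m → arm 2.525 m, τ = 382.6 × 2.525 = 966.1 N·m clockwise.
Sack of grain: 19.8 × 9.81 = 194.2 N down at 4.92 m → arm 4.92 m, τ = 194.2 × 4.92 = 955.5 N·m clockwise.
Net moment of the loads = 1922 N·m clockwise.
The upward force F acts at the right end, arm 5.05 m, giving F × 5.05 counterclockwise.
Balancing moments: F × 5.05 = 1922, giving F = 1922 / 5.05 = 381 N.

F ≈ 381 N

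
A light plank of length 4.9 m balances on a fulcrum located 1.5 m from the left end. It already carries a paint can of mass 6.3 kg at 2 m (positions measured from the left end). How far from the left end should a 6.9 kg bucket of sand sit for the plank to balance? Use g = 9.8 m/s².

x ≈ 1.04 m from the left end

Choose the fulcrum (at 1.5 m from the left end) as the axis so the support reaction has zero arm there.
Paint can: 6.3 × 9.8 = 61.74 N down at 2 m → arm 0.5 m, τ = 61.74 × 0.5 = 30.87 N·m clockwise.
Net moment of existing loads = 30.87 N·m clockwise.
The bucket of sand weighs 6.9 × 9.8 = 67.62 N and must supply an equal counterclockwise moment, so its lever arm about the fulcrum is 30.87 / 67.62 = 0.457 m.
That puts it at 1.5 − 0.457 = 1.04 m from the left end.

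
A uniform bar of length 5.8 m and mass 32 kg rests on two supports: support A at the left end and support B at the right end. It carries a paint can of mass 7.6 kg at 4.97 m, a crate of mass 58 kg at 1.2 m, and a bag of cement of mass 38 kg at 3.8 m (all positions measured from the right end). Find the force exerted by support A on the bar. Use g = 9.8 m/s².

Sum moments about support B (its reaction then has zero moment arm).
Beam weight: 32 × 9.8 = 313.6 N down at 2.9 m → arm 2.9 m, τ = 313.6 × 2.9 = 909.4 N·m counterclockwise.
Paint can: 7.6 × 9.8 = 74.48 N down at 4.97 m → arm 4.97 m, τ = 74.48 × 4.97 = 370.2 N·m counterclockwise.
Crate: 58 × 9.8 = 568.4 N down at 1.2 m → arm 1.2 m, τ = 568.4 × 1.2 = 682.1 N·m counterclockwise.
Bag of cement: 38 × 9.8 = 372.4 N down at 3.8 m → arm 3.8 m, τ = 372.4 × 3.8 = 1415 N·m counterclockwise.
Net load moment about support B = 3377 N·m counterclockwise.
Reaction R at support A is upward at 5.8 m, arm 5.8 m → moment R × 5.8 clockwise.
Στ = 0 ⇒ R × 5.8 = 3377 ⇒ R = 582 N.

R_A ≈ 582 N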